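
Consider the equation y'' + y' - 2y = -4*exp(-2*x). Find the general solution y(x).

y = C1*exp(-2*x) + C2*exp(x) + 4*x*exp(-2*x)/3

Characteristic equation r² + r - 2 = 0 factors as (r + 2)(r - 1) = 0, so r = -2, 1.
Hence y_h = C1*exp(-2*x) + C2*exp(x).
Since exp(-2*x) solves the homogeneous equation (r = -2 is a root of multiplicity 1), multiply the trial by x. Try y_p = A*x*exp(-2*x). Substituting into the equation and dividing by exp(-2*x) gives A = 4/3, so y_p = 4*x*exp(-2*x)/3.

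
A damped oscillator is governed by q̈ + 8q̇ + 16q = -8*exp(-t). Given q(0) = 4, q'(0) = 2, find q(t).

q = -8*exp(-t)/9 + 44*exp(-4*t)/9 + 62*t*exp(-4*t)/3

Characteristic equation r² + 8r + 16 = 0 has discriminant (8)² - 4·(16) = 0, so r = -4 is a repeated root.
Hence q_h = (C1 + C2*t)*exp(-4*t).
Try q_p = A*exp(-t). Substituting into the equation and dividing by exp(-t) gives A = -8/9, so q_p = -8*exp(-t)/9.
General solution: q = -8*exp(-t)/9 + C1*exp(-4*t) + C2*t*exp(-4*t).
Apply the initial conditions: q(0) = -8/9 + C1 = 4 and q'(0) = 8/9 + C2 - 4*C1 = 2. Solving gives C1 = 44/9, C2 = 62/3.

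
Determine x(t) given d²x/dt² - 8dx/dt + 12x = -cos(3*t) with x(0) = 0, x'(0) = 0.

x = -exp(6*t)/30 - cos(3*t)/195 + exp(2*t)/26 + 8*sin(3*t)/195

Characteristic equation r² - 8r + 12 = 0 factors as (r - 6)(r - 2) = 0, so r = 6, 2.
Hence x_h = C1*exp(6*t) + C2*exp(2*t).
Try x_p = A*cos(3*t) + B*sin(3*t). Substituting and equating the coefficients of cos(3t) and sin(3t) gives A = -1/195, B = 8/195, so x_p = -cos(3*t)/195 + 8*sin(3*t)/195.
General solution: x = -cos(3*t)/195 + 8*sin(3*t)/195 + C1*exp(6*t) + C2*exp(2*t).
Apply the initial conditions: x(0) = -1/195 + C1 + C2 = 0 and x'(0) = 8/65 + 2*C2 + 6*C1 = 0. Solving gives C1 = -1/30, C2 = 1/26.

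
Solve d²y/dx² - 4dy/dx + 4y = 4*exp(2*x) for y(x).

Characteristic equation r² - 4r + 4 = 0 has discriminant (-4)² - 4·(4) = 0, so r = 2 is a repeated root.
Hence y_h = (C1 + C2*x)*exp(2*x).
Since exp(2*x) solves the homogeneous equation (r = 2 is a root of multiplicity 2), multiply the trial by x^2. Try y_p = A*x^2*exp(2*x). Substituting into the equation and dividing by exp(2*x) gives A = 2, so y_p = 2*x^2*exp(2*x).

y = C1*exp(2*x) + 2*x**2*exp(2*x) + C2*x*exp(2*x)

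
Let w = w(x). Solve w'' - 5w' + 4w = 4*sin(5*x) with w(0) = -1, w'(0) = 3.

Characteristic equation r² - 5r + 4 = 0 factors as (r - 1)(r - 4) = 0, so r = 1, 4.
Hence w_h = C1*exp(x) + C2*exp(4*x).
Try w_p = A*cos(5*x) + B*sin(5*x). Substituting and equating the coefficients of cos(5x) and sin(5x) gives A = 50/533, B = -42/533, so w_p = -42*sin(5*x)/533 + 50*cos(5*x)/533.
General solution: w = -42*sin(5*x)/533 + 50*cos(5*x)/533 + C1*exp(x) + C2*exp(4*x).
Apply the initial conditions: w(0) = 50/533 + C1 + C2 = -1 and w'(0) = -210/533 + C1 + 4*C2 = 3. Solving gives C1 = -101/39, C2 = 184/123.

w = -101*exp(x)/39 - 42*sin(5*x)/533 + 50*cos(5*x)/533 + 184*exp(4*x)/123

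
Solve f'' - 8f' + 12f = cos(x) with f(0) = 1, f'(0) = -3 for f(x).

f = -179*exp(6*x)/148 - 8*sin(x)/185 + 11*cos(x)/185 + 43*exp(2*x)/20

Characteristic equation r² - 8r + 12 = 0 factors as (r - 6)(r - 2) = 0, so r = 6, 2.
Hence f_h = C1*exp(6*x) + C2*exp(2*x).
Try f_p = A*cos(x) + B*sin(x). Substituting and equating the coefficients of cos(x) and sin(x) gives A = 11/185, B = -8/185, so f_p = -8*sin(x)/185 + 11*cos(x)/185.
General solution: f = -8*sin(x)/185 + 11*cos(x)/185 + C1*exp(6*x) + C2*exp(2*x).
Apply the initial conditions: f(0) = 11/185 + C1 + C2 = 1 and f'(0) = -8/185 + 2*C2 + 6*C1 = -3. Solving gives C1 = -179/148, C2 = 43/20.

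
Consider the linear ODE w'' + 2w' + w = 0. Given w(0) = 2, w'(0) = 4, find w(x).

w = 2*exp(-x) + 6*x*exp(-x)

Characteristic equation r² + 2r + 1 = 0 has discriminant (2)² - 4·(1) = 0, so r = -1 is a repeated root.
Hence w_h = (C1 + C2*x)*exp(-x).
Apply the initial conditions: w(0) = C1 = 2 and w'(0) = C2 - C1 = 4. Solving gives C1 = 2, C2 = 6.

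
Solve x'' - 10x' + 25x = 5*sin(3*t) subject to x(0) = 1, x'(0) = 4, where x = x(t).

Characteristic equation r² - 10r + 25 = 0 has discriminant (-10)² - 4·(25) = 0, so r = 5 is a repeated root.
Hence x_h = (C1 + C2*t)*exp(5*t).
Try x_p = A*cos(3*t) + B*sin(3*t). Substituting and equating the coefficients of cos(3t) and sin(3t) gives A = 75/578, B = 20/289, so x_p = 20*sin(3*t)/289 + 75*cos(3*t)/578.
General solution: x = 20*sin(3*t)/289 + 75*cos(3*t)/578 + C1*exp(5*t) + C2*t*exp(5*t).
Apply the initial conditions: x(0) = 75/578 + C1 = 1 and x'(0) = 60/289 + C2 + 5*C1 = 4. Solving gives C1 = 503/578, C2 = -19/34.

x = 20*sin(3*t)/289 + 75*cos(3*t)/578 + 503*exp(5*t)/578 - 19*t*exp(5*t)/34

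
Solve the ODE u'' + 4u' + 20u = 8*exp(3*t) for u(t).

Characteristic equation r² + 4r + 20 = 0 has discriminant (4)² - 4·(20) = -64 < 0, so r = -2 ± 4i.
Hence u_h = C1*cos(4*t)*exp(-2*t) + C2*exp(-2*t)*sin(4*t).
Try u_p = A*exp(3*t). Substituting into the equation and dividing by exp(3*t) gives A = 8/41, so u_p = 8*exp(3*t)/41.

u = 8*exp(3*t)/41 + C1*cos(4*t)*exp(-2*t) + C2*exp(-2*t)*sin(4*t)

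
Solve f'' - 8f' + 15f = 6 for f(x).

Characteristic equation r² - 8r + 15 = 0 factors as (r - 3)(r - 5) = 0, so r = 3, 5.
Hence f_h = C1*exp(3*x) + C2*exp(5*x).
For the particular solution try f_p = A0. Substituting and matching coefficients of each power of x gives A0 = 2/5, so f_p = 2/5.

f = 2/5 + C1*exp(3*x) + C2*exp(5*x)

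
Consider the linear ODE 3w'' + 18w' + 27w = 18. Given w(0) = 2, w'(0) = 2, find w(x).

Divide through by 3: w'' + 6w' + 9w = 6.
Characteristic equation r² + 6r + 9 = 0 has discriminant (6)² - 4·(9) = 0, so r = -3 is a repeated root.
Hence w_h = (C1 + C2*x)*exp(-3*x).
For the particular solution try w_p = A0. Substituting and matching coefficients of each power of x gives A0 = 2/3, so w_p = 2/3.
General solution: w = 2/3 + C1*exp(-3*x) + C2*x*exp(-3*x).
Apply the initial conditions: w(0) = 2/3 + C1 = 2 and w'(0) = C2 - 3*C1 = 2. Solving gives C1 = 4/3, C2 = 6.

w = 2/3 + 4*exp(-3*x)/3 + 6*x*exp(-3*x)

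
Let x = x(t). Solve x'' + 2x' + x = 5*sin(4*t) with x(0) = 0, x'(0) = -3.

x = -75*sin(4*t)/289 - 40*cos(4*t)/289 + 40*exp(-t)/289 - 31*t*exp(-t)/17

Characteristic equation r² + 2r + 1 = 0 has discriminant (2)² - 4·(1) = 0, so r = -1 is a repeated root.
Hence x_h = (C1 + C2*t)*exp(-t).
Try x_p = A*cos(4*t) + B*sin(4*t). Substituting and equating the coefficients of cos(4t) and sin(4t) gives A = -40/289, B = -75/289, so x_p = -75*sin(4*t)/289 - 40*cos(4*t)/289.
General solution: x = -75*sin(4*t)/289 - 40*cos(4*t)/289 + C1*exp(-t) + C2*t*exp(-t).
Apply the initial conditions: x(0) = -40/289 + C1 = 0 and x'(0) = -300/289 + C2 - C1 = -3. Solving gives C1 = 40/289, C2 = -31/17.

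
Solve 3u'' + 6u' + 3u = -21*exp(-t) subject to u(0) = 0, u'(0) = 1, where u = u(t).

u = t*exp(-t) - 7*t**2*exp(-t)/2

Divide through by 3: u'' + 2u' + u = -7*exp(-t).
Characteristic equation r² + 2r + 1 = 0 has discriminant (2)² - 4·(1) = 0, so r = -1 is a repeated root.
Hence u_h = (C1 + C2*t)*exp(-t).
Since exp(-t) solves the homogeneous equation (r = -1 is a root of multiplicity 2), multiply the trial by t^2. Try u_p = A*t^2*exp(-t). Substituting into the equation and dividing by exp(-t) gives A = -7/2, so u_p = -7*t^2*exp(-t)/2.
General solution: u = C1*exp(-t) - 7*t^2*exp(-t)/2 + C2*t*exp(-t).
Apply the initial conditions: u(0) = C1 = 0 and u'(0) = C2 - C1 = 1. Solving gives C1 = 0, C2 = 1.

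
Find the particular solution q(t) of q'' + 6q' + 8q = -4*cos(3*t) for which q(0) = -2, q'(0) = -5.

q = -161*exp(-2*t)/26 - 72*sin(3*t)/325 + 4*cos(3*t)/325 + 209*exp(-4*t)/50

Characteristic equation r² + 6r + 8 = 0 factors as (r + 4)(r + 2) = 0, so r = -4, -2.
Hence q_h = C1*exp(-4*t) + C2*exp(-2*t).
Try q_p = A*cos(3*t) + B*sin(3*t). Substituting and equating the coefficients of cos(3t) and sin(3t) gives A = 4/325, B = -72/325, so q_p = -72*sin(3*t)/325 + 4*cos(3*t)/325.
General solution: q = -72*sin(3*t)/325 + 4*cos(3*t)/325 + C1*exp(-4*t) + C2*exp(-2*t).
Apply the initial conditions: q(0) = 4/325 + C1 + C2 = -2 and q'(0) = -216/325 - 4*C1 - 2*C2 = -5. Solving gives C1 = 209/50, C2 = -161/26.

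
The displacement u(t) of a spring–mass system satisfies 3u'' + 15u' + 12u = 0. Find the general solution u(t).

u = C1*exp(-t) + C2*exp(-4*t)

Divide through by 3: u'' + 5u' + 4u = 0.
Characteristic equation r² + 5r + 4 = 0 factors as (r + 1)(r + 4) = 0, so r = -1, -4.
Hence u_h = C1*exp(-t) + C2*exp(-4*t).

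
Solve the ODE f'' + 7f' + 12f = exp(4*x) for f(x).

f = exp(4*x)/56 + C1*exp(-3*x) + C2*exp(-4*x)

Characteristic equation r² + 7r + 12 = 0 factors as (r + 3)(r + 4) = 0, so r = -3, -4.
Hence f_h = C1*exp(-3*x) + C2*exp(-4*x).
Try f_p = A*exp(4*x). Substituting into the equation and dividing by exp(4*x) gives A = 1/56, so f_p = exp(4*x)/56.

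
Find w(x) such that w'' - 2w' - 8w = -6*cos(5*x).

Characteristic equation r² - 2r - 8 = 0 factors as (r - 4)(r + 2) = 0, so r = 4, -2.
Hence w_h = C1*exp(4*x) + C2*exp(-2*x).
Try w_p = A*cos(5*x) + B*sin(5*x). Substituting and equating the coefficients of cos(5x) and sin(5x) gives A = 198/1189, B = 60/1189, so w_p = 60*sin(5*x)/1189 + 198*cos(5*x)/1189.

w = 60*sin(5*x)/1189 + 198*cos(5*x)/1189 + C1*exp(4*x) + C2*exp(-2*x)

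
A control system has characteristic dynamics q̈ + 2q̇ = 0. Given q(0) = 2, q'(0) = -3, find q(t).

Characteristic equation r² + 2r = 0 factors as (r + 2)r = 0, so r = -2, 0.
Hence q_h = C1*exp(-2*t) + C2.
Apply the initial conditions: q(0) = C1 + C2 = 2 and q'(0) = -2*C1 = -3. Solving gives C1 = 3/2, C2 = 1/2.

q = 1/2 + 3*exp(-2*t)/2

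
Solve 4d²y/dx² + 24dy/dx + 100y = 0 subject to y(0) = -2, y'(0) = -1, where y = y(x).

y = -2*cos(4*x)*exp(-3*x) - 7*exp(-3*x)*sin(4*x)/4

Divide through by 4: y'' + 6y' + 25y = 0.
Characteristic equation r² + 6r + 25 = 0 has discriminant (6)² - 4·(25) = -64 < 0, so r = -3 ± 4i.
Hence y_h = C1*cos(4*x)*exp(-3*x) + C2*exp(-3*x)*sin(4*x).
Apply the initial conditions: y(0) = C1 = -2 and y'(0) = -3*C1 + 4*C2 = -1. Solving gives C1 = -2, C2 = -7/4.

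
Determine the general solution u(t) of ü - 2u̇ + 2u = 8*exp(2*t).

u = 4*exp(2*t) + C1*cos(t)*exp(t) + C2*exp(t)*sin(t)

Characteristic equation r² - 2r + 2 = 0 has discriminant (-2)² - 4·(2) = -4 < 0, so r = 1 ± i.
Hence u_h = C1*cos(t)*exp(t) + C2*exp(t)*sin(t).
Try u_p = A*exp(2*t). Substituting into the equation and dividing by exp(2*t) gives A = 4, so u_p = 4*exp(2*t).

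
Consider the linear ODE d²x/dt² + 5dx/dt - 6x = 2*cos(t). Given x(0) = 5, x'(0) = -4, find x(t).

x = -7*cos(t)/37 + 5*sin(t)/37 + 27*exp(t)/7 + 345*exp(-6*t)/259

Characteristic equation r² + 5r - 6 = 0 factors as (r + 6)(r - 1) = 0, so r = -6, 1.
Hence x_h = C1*exp(-6*t) + C2*exp(t).
Try x_p = A*cos(t) + B*sin(t). Substituting and equating the coefficients of cos(t) and sin(t) gives A = -7/37, B = 5/37, so x_p = -7*cos(t)/37 + 5*sin(t)/37.
General solution: x = -7*cos(t)/37 + 5*sin(t)/37 + C1*exp(-6*t) + C2*exp(t).
Apply the initial conditions: x(0) = -7/37 + C1 + C2 = 5 and x'(0) = 5/37 + C2 - 6*C1 = -4. Solving gives C1 = 345/259, C2 = 27/7.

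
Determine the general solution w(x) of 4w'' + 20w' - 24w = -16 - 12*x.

w = 13/12 + x/2 + C1*exp(-6*x) + C2*exp(x)

Divide through by 4: w'' + 5w' - 6w = -4 - 3*x.
Characteristic equation r² + 5r - 6 = 0 factors as (r + 6)(r - 1) = 0, so r = -6, 1.
Hence w_h = C1*exp(-6*x) + C2*exp(x).
For the particular solution try w_p = A0 + A1*x. Substituting and matching coefficients of each power of x gives A0 = 13/12, A1 = 1/2, so w_p = 13/12 + x/2.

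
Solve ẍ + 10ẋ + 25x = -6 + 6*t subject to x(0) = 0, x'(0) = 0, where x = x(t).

Characteristic equation r² + 10r + 25 = 0 has discriminant (10)² - 4·(25) = 0, so r = -5 is a repeated root.
Hence x_h = (C1 + C2*t)*exp(-5*t).
For the particular solution try x_p = A0 + A1*t. Substituting and matching coefficients of each power of t gives A0 = -42/125, A1 = 6/25, so x_p = -42/125 + 6*t/25.
General solution: x = -42/125 + 6*t/25 + C1*exp(-5*t) + C2*t*exp(-5*t).
Apply the initial conditions: x(0) = -42/125 + C1 = 0 and x'(0) = 6/25 + C2 - 5*C1 = 0. Solving gives C1 = 42/125, C2 = 36/25.

x = -42/125 + 6*t/25 + 42*exp(-5*t)/125 + 36*t*exp(-5*t)/25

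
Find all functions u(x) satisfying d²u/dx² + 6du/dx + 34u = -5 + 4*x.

Characteristic equation r² + 6r + 34 = 0 has discriminant (6)² - 4·(34) = -100 < 0, so r = -3 ± 5i.
Hence u_h = C1*cos(5*x)*exp(-3*x) + C2*exp(-3*x)*sin(5*x).
For the particular solution try u_p = A0 + A1*x. Substituting and matching coefficients of each power of x gives A0 = -97/578, A1 = 2/17, so u_p = -97/578 + 2*x/17.

u = -97/578 + 2*x/17 + C1*cos(5*x)*exp(-3*x) + C2*exp(-3*x)*sin(5*x)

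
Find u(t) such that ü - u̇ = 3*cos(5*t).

Characteristic equation r² - r = 0 factors as (r - 1)r = 0, so r = 1, 0.
Hence u_h = C1*exp(t) + C2.
Try u_p = A*cos(5*t) + B*sin(5*t). Substituting and equating the coefficients of cos(5t) and sin(5t) gives A = -3/26, B = -3/130, so u_p = -3*cos(5*t)/26 - 3*sin(5*t)/130.

u = C2 - 3*cos(5*t)/26 - 3*sin(5*t)/130 + C1*exp(t)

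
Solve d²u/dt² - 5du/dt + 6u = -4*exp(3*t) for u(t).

Characteristic equation r² - 5r + 6 = 0 factors as (r - 2)(r - 3) = 0, so r = 2, 3.
Hence u_h = C1*exp(2*t) + C2*exp(3*t).
Since exp(3*t) solves the homogeneous equation (r = 3 is a root of multiplicity 1), multiply the trial by t. Try u_p = A*t*exp(3*t). Substituting into the equation and dividing by exp(3*t) gives A = -4, so u_p = -4*t*exp(3*t).

u = C1*exp(2*t) + C2*exp(3*t) - 4*t*exp(3*t)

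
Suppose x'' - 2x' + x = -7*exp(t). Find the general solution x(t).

x = C1*exp(t) - 7*t**2*exp(t)/2 + C2*t*exp(t)

Characteristic equation r² - 2r + 1 = 0 has discriminant (-2)² - 4·(1) = 0, so r = 1 is a repeated root.
Hence x_h = (C1 + C2*t)*exp(t).
Since exp(t) solves the homogeneous equation (r = 1 is a root of multiplicity 2), multiply the trial by t^2. Try x_p = A*t^2*exp(t). Substituting into the equation and dividing by exp(t) gives A = -7/2, so x_p = -7*t^2*exp(t)/2.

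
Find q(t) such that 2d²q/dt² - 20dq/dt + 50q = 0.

Divide through by 2: q'' - 10q' + 25q = 0.
Characteristic equation r² - 10r + 25 = 0 has discriminant (-10)² - 4·(25) = 0, so r = 5 is a repeated root.
Hence q_h = (C1 + C2*t)*exp(5*t).

q = C1*exp(5*t) + C2*t*exp(5*t)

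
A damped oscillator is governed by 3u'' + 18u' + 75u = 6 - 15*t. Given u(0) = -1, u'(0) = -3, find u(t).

u = 16/125 - t/5 - 773*exp(-3*t)*sin(4*t)/500 - 141*cos(4*t)*exp(-3*t)/125

Divide through by 3: u'' + 6u' + 25u = 2 - 5*t.
Characteristic equation r² + 6r + 25 = 0 has discriminant (6)² - 4·(25) = -64 < 0, so r = -3 ± 4i.
Hence u_h = C1*cos(4*t)*exp(-3*t) + C2*exp(-3*t)*sin(4*t).
For the particular solution try u_p = A0 + A1*t. Substituting and matching coefficients of each power of t gives A0 = 16/125, A1 = -1/5, so u_p = 16/125 - t/5.
General solution: u = 16/125 - t/5 + C1*cos(4*t)*exp(-3*t) + C2*exp(-3*t)*sin(4*t).
Apply the initial conditions: u(0) = 16/125 + C1 = -1 and u'(0) = -1/5 - 3*C1 + 4*C2 = -3. Solving gives C1 = -141/125, C2 = -773/500.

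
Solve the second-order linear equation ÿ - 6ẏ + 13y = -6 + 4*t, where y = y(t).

Characteristic equation r² - 6r + 13 = 0 has discriminant (-6)² - 4·(13) = -16 < 0, so r = 3 ± 2i.
Hence y_h = C1*cos(2*t)*exp(3*t) + C2*exp(3*t)*sin(2*t).
For the particular solution try y_p = A0 + A1*t. Substituting and matching coefficients of each power of t gives A0 = -54/169, A1 = 4/13, so y_p = -54/169 + 4*t/13.

y = -54/169 + 4*t/13 + C1*cos(2*t)*exp(3*t) + C2*exp(3*t)*sin(2*t)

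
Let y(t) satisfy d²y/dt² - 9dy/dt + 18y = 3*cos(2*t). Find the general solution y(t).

y = -27*sin(2*t)/260 + 21*cos(2*t)/260 + C1*exp(3*t) + C2*exp(6*t)

Characteristic equation r² - 9r + 18 = 0 factors as (r - 3)(r - 6) = 0, so r = 3, 6.
Hence y_h = C1*exp(3*t) + C2*exp(6*t).
Try y_p = A*cos(2*t) + B*sin(2*t). Substituting and equating the coefficients of cos(2t) and sin(2t) gives A = 21/260, B = -27/260, so y_p = -27*sin(2*t)/260 + 21*cos(2*t)/260.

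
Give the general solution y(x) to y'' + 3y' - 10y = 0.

y = C1*exp(2*x) + C2*exp(-5*x)

Characteristic equation r² + 3r - 10 = 0 factors as (r - 2)(r + 5) = 0, so r = 2, -5.
Hence y_h = C1*exp(2*x) + C2*exp(-5*x).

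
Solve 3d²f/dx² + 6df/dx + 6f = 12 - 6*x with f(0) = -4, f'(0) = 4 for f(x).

Divide through by 3: f'' + 2f' + 2f = 4 - 2*x.
Characteristic equation r² + 2r + 2 = 0 has discriminant (2)² - 4·(2) = -4 < 0, so r = -1 ± i.
Hence f_h = C1*cos(x)*exp(-x) + C2*exp(-x)*sin(x).
For the particular solution try f_p = A0 + A1*x. Substituting and matching coefficients of each power of x gives A0 = 3, A1 = -1, so f_p = 3 - x.
General solution: f = 3 - x + C1*cos(x)*exp(-x) + C2*exp(-x)*sin(x).
Apply the initial conditions: f(0) = 3 + C1 = -4 and f'(0) = -1 + C2 - C1 = 4. Solving gives C1 = -7, C2 = -2.

f = 3 - x - 7*cos(x)*exp(-x) - 2*exp(-x)*sin(x)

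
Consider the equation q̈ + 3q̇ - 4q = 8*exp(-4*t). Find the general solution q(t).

q = C1*exp(-4*t) + C2*exp(t) - 8*t*exp(-4*t)/5

Characteristic equation r² + 3r - 4 = 0 factors as (r + 4)(r - 1) = 0, so r = -4, 1.
Hence q_h = C1*exp(-4*t) + C2*exp(t).
Since exp(-4*t) solves the homogeneous equation (r = -4 is a root of multiplicity 1), multiply the trial by t. Try q_p = A*t*exp(-4*t). Substituting into the equation and dividing by exp(-4*t) gives A = -8/5, so q_p = -8*t*exp(-4*t)/5.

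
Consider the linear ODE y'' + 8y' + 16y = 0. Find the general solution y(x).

y = C1*exp(-4*x) + C2*x*exp(-4*x)

Characteristic equation r² + 8r + 16 = 0 has discriminant (8)² - 4·(16) = 0, so r = -4 is a repeated root.
Hence y_h = (C1 + C2*x)*exp(-4*x).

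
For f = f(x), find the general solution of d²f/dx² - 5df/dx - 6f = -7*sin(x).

f = -35*cos(x)/74 + 49*sin(x)/74 + C1*exp(6*x) + C2*exp(-x)

Characteristic equation r² - 5r - 6 = 0 factors as (r - 6)(r + 1) = 0, so r = 6, -1.
Hence f_h = C1*exp(6*x) + C2*exp(-x).
Try f_p = A*cos(x) + B*sin(x). Substituting and equating the coefficients of cos(x) and sin(x) gives A = -35/74, B = 49/74, so f_p = -35*cos(x)/74 + 49*sin(x)/74.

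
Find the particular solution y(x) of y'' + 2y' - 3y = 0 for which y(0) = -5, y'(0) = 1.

y = -7*exp(x)/2 - 3*exp(-3*x)/2

Characteristic equation r² + 2r - 3 = 0 factors as (r + 3)(r - 1) = 0, so r = -3, 1.
Hence y_h = C1*exp(-3*x) + C2*exp(x).
Apply the initial conditions: y(0) = C1 + C2 = -5 and y'(0) = C2 - 3*C1 = 1. Solving gives C1 = -3/2, C2 = -7/2.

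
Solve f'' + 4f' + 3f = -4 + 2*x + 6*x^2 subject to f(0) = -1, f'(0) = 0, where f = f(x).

Characteristic equation r² + 4r + 3 = 0 factors as (r + 3)(r + 1) = 0, so r = -3, -1.
Hence f_h = C1*exp(-3*x) + C2*exp(-x).
For the particular solution try f_p = A0 + A1*x + A2*x^2. Substituting and matching coefficients of each power of x gives A0 = 32/9, A1 = -14/3, A2 = 2, so f_p = 32/9 + 2*x^2 - 14*x/3.
General solution: f = 32/9 + 2*x^2 - 14*x/3 + C1*exp(-3*x) + C2*exp(-x).
Apply the initial conditions: f(0) = 32/9 + C1 + C2 = -1 and f'(0) = -14/3 - C2 - 3*C1 = 0. Solving gives C1 = -1/18, C2 = -9/2.

f = 32/9 + 2*x**2 - 14*x/3 - 9*exp(-x)/2 - exp(-3*x)/18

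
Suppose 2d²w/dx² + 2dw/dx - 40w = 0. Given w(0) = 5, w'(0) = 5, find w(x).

Divide through by 2: w'' + w' - 20w = 0.
Characteristic equation r² + r - 20 = 0 factors as (r - 4)(r + 5) = 0, so r = 4, -5.
Hence w_h = C1*exp(4*x) + C2*exp(-5*x).
Apply the initial conditions: w(0) = C1 + C2 = 5 and w'(0) = -5*C2 + 4*C1 = 5. Solving gives C1 = 10/3, C2 = 5/3.

w = 5*exp(-5*x)/3 + 10*exp(4*x)/3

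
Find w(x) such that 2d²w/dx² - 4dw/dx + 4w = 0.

w = C1*cos(x)*exp(x) + C2*exp(x)*sin(x)

Divide through by 2: w'' - 2w' + 2w = 0.
Characteristic equation r² - 2r + 2 = 0 has discriminant (-2)² - 4·(2) = -4 < 0, so r = 1 ± i.
Hence w_h = C1*cos(x)*exp(x) + C2*exp(x)*sin(x).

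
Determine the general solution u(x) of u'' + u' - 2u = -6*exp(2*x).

u = -3*exp(2*x)/2 + C1*exp(-2*x) + C2*exp(x)

Characteristic equation r² + r - 2 = 0 factors as (r + 2)(r - 1) = 0, so r = -2, 1.
Hence u_h = C1*exp(-2*x) + C2*exp(x).
Try u_p = A*exp(2*x). Substituting into the equation and dividing by exp(2*x) gives A = -3/2, so u_p = -3*exp(2*x)/2.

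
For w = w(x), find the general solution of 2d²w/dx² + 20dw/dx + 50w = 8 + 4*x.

Divide through by 2: w'' + 10w' + 25w = 4 + 2*x.
Characteristic equation r² + 10r + 25 = 0 has discriminant (10)² - 4·(25) = 0, so r = -5 is a repeated root.
Hence w_h = (C1 + C2*x)*exp(-5*x).
For the particular solution try w_p = A0 + A1*x. Substituting and matching coefficients of each power of x gives A0 = 16/125, A1 = 2/25, so w_p = 16/125 + 2*x/25.

w = 16/125 + 2*x/25 + C1*exp(-5*x) + C2*x*exp(-5*x)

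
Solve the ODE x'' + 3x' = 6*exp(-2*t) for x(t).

Characteristic equation r² + 3r = 0 factors as (r + 3)r = 0, so r = -3, 0.
Hence x_h = C1*exp(-3*t) + C2.
Try x_p = A*exp(-2*t). Substituting into the equation and dividing by exp(-2*t) gives A = -3, so x_p = -3*exp(-2*t).

x = C2 - 3*exp(-2*t) + C1*exp(-3*t)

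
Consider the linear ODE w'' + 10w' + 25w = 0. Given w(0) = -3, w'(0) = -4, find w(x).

w = -3*exp(-5*x) - 19*x*exp(-5*x)

Characteristic equation r² + 10r + 25 = 0 has discriminant (10)² - 4·(25) = 0, so r = -5 is a repeated root.
Hence w_h = (C1 + C2*x)*exp(-5*x).
Apply the initial conditions: w(0) = C1 = -3 and w'(0) = C2 - 5*C1 = -4. Solving gives C1 = -3, C2 = -19.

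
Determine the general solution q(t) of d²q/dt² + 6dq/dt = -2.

Characteristic equation r² + 6r = 0 factors as (r + 6)r = 0, so r = -6, 0.
Hence q_h = C1*exp(-6*t) + C2.
Since 0 is a characteristic root (multiplicity 1), multiply the polynomial trial by t: try q_p = A0*t. Substituting and matching coefficients of each power of t gives A0 = -1/3, so q_p = -t/3.

q = C2 - t/3 + C1*exp(-6*t)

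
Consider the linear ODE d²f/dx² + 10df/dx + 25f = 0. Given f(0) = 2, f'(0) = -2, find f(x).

Characteristic equation r² + 10r + 25 = 0 has discriminant (10)² - 4·(25) = 0, so r = -5 is a repeated root.
Hence f_h = (C1 + C2*x)*exp(-5*x).
Apply the initial conditions: f(0) = C1 = 2 and f'(0) = C2 - 5*C1 = -2. Solving gives C1 = 2, C2 = 8.

f = 2*exp(-5*x) + 8*x*exp(-5*x)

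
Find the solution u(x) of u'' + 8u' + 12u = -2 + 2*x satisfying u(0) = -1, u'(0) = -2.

u = -5/18 - 13*exp(-2*x)/8 + x/6 + 65*exp(-6*x)/72

Characteristic equation r² + 8r + 12 = 0 factors as (r + 6)(r + 2) = 0, so r = -6, -2.
Hence u_h = C1*exp(-6*x) + C2*exp(-2*x).
For the particular solution try u_p = A0 + A1*x. Substituting and matching coefficients of each power of x gives A0 = -5/18, A1 = 1/6, so u_p = -5/18 + x/6.
General solution: u = -5/18 + x/6 + C1*exp(-6*x) + C2*exp(-2*x).
Apply the initial conditions: u(0) = -5/18 + C1 + C2 = -1 and u'(0) = 1/6 - 6*C1 - 2*C2 = -2. Solving gives C1 = 65/72, C2 = -13/8.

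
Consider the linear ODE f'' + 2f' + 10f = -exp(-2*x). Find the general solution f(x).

Characteristic equation r² + 2r + 10 = 0 has discriminant (2)² - 4·(10) = -36 < 0, so r = -1 ± 3i.
Hence f_h = C1*cos(3*x)*exp(-x) + C2*exp(-x)*sin(3*x).
Try f_p = A*exp(-2*x). Substituting into the equation and dividing by exp(-2*x) gives A = -1/10, so f_p = -exp(-2*x)/10.

f = -exp(-2*x)/10 + C1*cos(3*x)*exp(-x) + C2*exp(-x)*sin(3*x)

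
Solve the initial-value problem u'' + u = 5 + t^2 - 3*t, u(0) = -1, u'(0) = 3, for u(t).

Characteristic equation r² + 1 = 0 has discriminant (0)² - 4·(1) = -4 < 0, so r = ± i.
Hence u_h = C1*cos(t) + C2*sin(t).
For the particular solution try u_p = A0 + A1*t + A2*t^2. Substituting and matching coefficients of each power of t gives A0 = 3, A1 = -3, A2 = 1, so u_p = 3 + t^2 - 3*t.
General solution: u = 3 + t^2 - 3*t + C1*cos(t) + C2*sin(t).
Apply the initial conditions: u(0) = 3 + C1 = -1 and u'(0) = -3 + C2 = 3. Solving gives C1 = -4, C2 = 6.

u = 3 + t**2 - 4*cos(t) - 3*t + 6*sin(t)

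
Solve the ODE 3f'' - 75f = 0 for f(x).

f = C1*exp(-5*x) + C2*exp(5*x)

Divide through by 3: f'' - 25f = 0.
Characteristic equation r² - 25 = 0 factors as (r + 5)(r - 5) = 0, so r = -5, 5.
Hence f_h = C1*exp(-5*x) + C2*exp(5*x).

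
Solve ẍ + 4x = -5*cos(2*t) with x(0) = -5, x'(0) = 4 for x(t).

Characteristic equation r² + 4 = 0 has discriminant (0)² - 4·(4) = -16 < 0, so r = ± 2i.
Hence x_h = C1*cos(2*t) + C2*sin(2*t).
Since ±2i are characteristic roots, multiply the trial by t. Try x_p = t*(A*cos(2*t) + B*sin(2*t)). Substituting and equating the coefficients of cos(2t) and sin(2t) gives A = 0, B = -5/4, so x_p = -5*t*sin(2*t)/4.
General solution: x = C1*cos(2*t) + C2*sin(2*t) - 5*t*sin(2*t)/4.
Apply the initial conditions: x(0) = C1 = -5 and x'(0) = 2*C2 = 4. Solving gives C1 = -5, C2 = 2.

x = -5*cos(2*t) + 2*sin(2*t) - 5*t*sin(2*t)/4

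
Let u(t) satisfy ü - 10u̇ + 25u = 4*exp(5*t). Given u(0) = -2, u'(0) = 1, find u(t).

Characteristic equation r² - 10r + 25 = 0 has discriminant (-10)² - 4·(25) = 0, so r = 5 is a repeated root.
Hence u_h = (C1 + C2*t)*exp(5*t).
Since exp(5*t) solves the homogeneous equation (r = 5 is a root of multiplicity 2), multiply the trial by t^2. Try u_p = A*t^2*exp(5*t). Substituting into the equation and dividing by exp(5*t) gives A = 2, so u_p = 2*t^2*exp(5*t).
General solution: u = C1*exp(5*t) + 2*t^2*exp(5*t) + C2*t*exp(5*t).
Apply the initial conditions: u(0) = C1 = -2 and u'(0) = C2 + 5*C1 = 1. Solving gives C1 = -2, C2 = 11.

u = -2*exp(5*t) + 2*t**2*exp(5*t) + 11*t*exp(5*t)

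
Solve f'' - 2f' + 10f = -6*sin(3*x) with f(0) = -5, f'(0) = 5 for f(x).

Characteristic equation r² - 2r + 10 = 0 has discriminant (-2)² - 4·(10) = -36 < 0, so r = 1 ± 3i.
Hence f_h = C1*cos(3*x)*exp(x) + C2*exp(x)*sin(3*x).
Try f_p = A*cos(3*x) + B*sin(3*x). Substituting and equating the coefficients of cos(3x) and sin(3x) gives A = -36/37, B = -6/37, so f_p = -36*cos(3*x)/37 - 6*sin(3*x)/37.
General solution: f = -36*cos(3*x)/37 - 6*sin(3*x)/37 + C1*cos(3*x)*exp(x) + C2*exp(x)*sin(3*x).
Apply the initial conditions: f(0) = -36/37 + C1 = -5 and f'(0) = -18/37 + C1 + 3*C2 = 5. Solving gives C1 = -149/37, C2 = 352/111.

f = -36*cos(3*x)/37 - 6*sin(3*x)/37 - 149*cos(3*x)*exp(x)/37 + 352*exp(x)*sin(3*x)/111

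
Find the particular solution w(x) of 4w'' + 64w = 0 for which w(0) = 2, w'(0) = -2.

Divide through by 4: w'' + 16w = 0.
Characteristic equation r² + 16 = 0 has discriminant (0)² - 4·(16) = -64 < 0, so r = ± 4i.
Hence w_h = C1*cos(4*x) + C2*sin(4*x).
Apply the initial conditions: w(0) = C1 = 2 and w'(0) = 4*C2 = -2. Solving gives C1 = 2, C2 = -1/2.

w = 2*cos(4*x) - sin(4*x)/2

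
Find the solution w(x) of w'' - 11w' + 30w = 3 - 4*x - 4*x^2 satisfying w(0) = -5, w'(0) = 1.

w = 163/6750 - 3922*exp(5*x)/125 - 52*x/225 - 2*x**2/15 + 1423*exp(6*x)/54

Characteristic equation r² - 11r + 30 = 0 factors as (r - 5)(r - 6) = 0, so r = 5, 6.
Hence w_h = C1*exp(5*x) + C2*exp(6*x).
For the particular solution try w_p = A0 + A1*x + A2*x^2. Substituting and matching coefficients of each power of x gives A0 = 163/6750, A1 = -52/225, A2 = -2/15, so w_p = 163/6750 - 52*x/225 - 2*x^2/15.
General solution: w = 163/6750 - 52*x/225 - 2*x^2/15 + C1*exp(5*x) + C2*exp(6*x).
Apply the initial conditions: w(0) = 163/6750 + C1 + C2 = -5 and w'(0) = -52/225 + 5*C1 + 6*C2 = 1. Solving gives C1 = -3922/125, C2 = 1423/54.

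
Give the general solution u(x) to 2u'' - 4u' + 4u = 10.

Divide through by 2: u'' - 2u' + 2u = 5.
Characteristic equation r² - 2r + 2 = 0 has discriminant (-2)² - 4·(2) = -4 < 0, so r = 1 ± i.
Hence u_h = C1*cos(x)*exp(x) + C2*exp(x)*sin(x).
For the particular solution try u_p = A0. Substituting and matching coefficients of each power of x gives A0 = 5/2, so u_p = 5/2.

u = 5/2 + C1*cos(x)*exp(x) + C2*exp(x)*sin(x)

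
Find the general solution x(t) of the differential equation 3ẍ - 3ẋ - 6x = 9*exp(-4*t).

Divide through by 3: x'' - x' - 2x = 3*exp(-4*t).
Characteristic equation r² - r - 2 = 0 factors as (r - 2)(r + 1) = 0, so r = 2, -1.
Hence x_h = C1*exp(2*t) + C2*exp(-t).
Try x_p = A*exp(-4*t). Substituting into the equation and dividing by exp(-4*t) gives A = 1/6, so x_p = exp(-4*t)/6.

x = exp(-4*t)/6 + C1*exp(2*t) + C2*exp(-t)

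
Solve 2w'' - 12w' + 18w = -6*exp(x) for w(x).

w = -3*exp(x)/4 + C1*exp(3*x) + C2*x*exp(3*x)

Divide through by 2: w'' - 6w' + 9w = -3*exp(x).
Characteristic equation r² - 6r + 9 = 0 has discriminant (-6)² - 4·(9) = 0, so r = 3 is a repeated root.
Hence w_h = (C1 + C2*x)*exp(3*x).
Try w_p = A*exp(x). Substituting into the equation and dividing by exp(x) gives A = -3/4, so w_p = -3*exp(x)/4.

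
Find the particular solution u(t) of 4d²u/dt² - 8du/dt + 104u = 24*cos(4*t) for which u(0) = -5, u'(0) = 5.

Divide through by 4: u'' - 2u' + 26u = 6*cos(4*t).
Characteristic equation r² - 2r + 26 = 0 has discriminant (-2)² - 4·(26) = -100 < 0, so r = 1 ± 5i.
Hence u_h = C1*cos(5*t)*exp(t) + C2*exp(t)*sin(5*t).
Try u_p = A*cos(4*t) + B*sin(4*t). Substituting and equating the coefficients of cos(4t) and sin(4t) gives A = 15/41, B = -12/41, so u_p = -12*sin(4*t)/41 + 15*cos(4*t)/41.
General solution: u = -12*sin(4*t)/41 + 15*cos(4*t)/41 + C1*cos(5*t)*exp(t) + C2*exp(t)*sin(5*t).
Apply the initial conditions: u(0) = 15/41 + C1 = -5 and u'(0) = -48/41 + C1 + 5*C2 = 5. Solving gives C1 = -220/41, C2 = 473/205.

u = -12*sin(4*t)/41 + 15*cos(4*t)/41 - 220*cos(5*t)*exp(t)/41 + 473*exp(t)*sin(5*t)/205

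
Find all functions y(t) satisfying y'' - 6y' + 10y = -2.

Characteristic equation r² - 6r + 10 = 0 has discriminant (-6)² - 4·(10) = -4 < 0, so r = 3 ± i.
Hence y_h = C1*cos(t)*exp(3*t) + C2*exp(3*t)*sin(t).
For the particular solution try y_p = A0. Substituting and matching coefficients of each power of t gives A0 = -1/5, so y_p = -1/5.

y = -1/5 + C1*cos(t)*exp(3*t) + C2*exp(3*t)*sin(t)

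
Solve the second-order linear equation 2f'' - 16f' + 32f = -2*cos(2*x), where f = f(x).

Divide through by 2: f'' - 8f' + 16f = -cos(2*x).
Characteristic equation r² - 8r + 16 = 0 has discriminant (-8)² - 4·(16) = 0, so r = 4 is a repeated root.
Hence f_h = (C1 + C2*x)*exp(4*x).
Try f_p = A*cos(2*x) + B*sin(2*x). Substituting and equating the coefficients of cos(2x) and sin(2x) gives A = -3/100, B = 1/25, so f_p = -3*cos(2*x)/100 + sin(2*x)/25.

f = -3*cos(2*x)/100 + sin(2*x)/25 + C1*exp(4*x) + C2*x*exp(4*x)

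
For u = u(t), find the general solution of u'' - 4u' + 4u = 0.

u = C1*exp(2*t) + C2*t*exp(2*t)

Characteristic equation r² - 4r + 4 = 0 has discriminant (-4)² - 4·(4) = 0, so r = 2 is a repeated root.
Hence u_h = (C1 + C2*t)*exp(2*t).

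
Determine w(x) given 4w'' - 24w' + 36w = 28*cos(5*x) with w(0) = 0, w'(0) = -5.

Divide through by 4: w'' - 6w' + 9w = 7*cos(5*x).
Characteristic equation r² - 6r + 9 = 0 has discriminant (-6)² - 4·(9) = 0, so r = 3 is a repeated root.
Hence w_h = (C1 + C2*x)*exp(3*x).
Try w_p = A*cos(5*x) + B*sin(5*x). Substituting and equating the coefficients of cos(5x) and sin(5x) gives A = -28/289, B = -105/578, so w_p = -105*sin(5*x)/578 - 28*cos(5*x)/289.
General solution: w = -105*sin(5*x)/578 - 28*cos(5*x)/289 + C1*exp(3*x) + C2*x*exp(3*x).
Apply the initial conditions: w(0) = -28/289 + C1 = 0 and w'(0) = -525/578 + C2 + 3*C1 = -5. Solving gives C1 = 28/289, C2 = -149/34.

w = -105*sin(5*x)/578 - 28*cos(5*x)/289 + 28*exp(3*x)/289 - 149*x*exp(3*x)/34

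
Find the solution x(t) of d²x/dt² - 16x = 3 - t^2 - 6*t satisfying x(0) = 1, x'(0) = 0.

x = -23/128 + t**2/16 + 3*t/8 + 139*exp(4*t)/256 + 163*exp(-4*t)/256

Characteristic equation r² - 16 = 0 factors as (r - 4)(r + 4) = 0, so r = 4, -4.
Hence x_h = C1*exp(4*t) + C2*exp(-4*t).
For the particular solution try x_p = A0 + A1*t + A2*t^2. Substituting and matching coefficients of each power of t gives A0 = -23/128, A1 = 3/8, A2 = 1/16, so x_p = -23/128 + t^2/16 + 3*t/8.
General solution: x = -23/128 + t^2/16 + 3*t/8 + C1*exp(4*t) + C2*exp(-4*t).
Apply the initial conditions: x(0) = -23/128 + C1 + C2 = 1 and x'(0) = 3/8 - 4*C2 + 4*C1 = 0. Solving gives C1 = 139/256, C2 = 163/256.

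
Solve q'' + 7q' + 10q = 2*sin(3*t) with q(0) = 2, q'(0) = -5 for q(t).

q = -21*cos(3*t)/221 + sin(3*t)/221 + 14*exp(-5*t)/51 + 71*exp(-2*t)/39

Characteristic equation r² + 7r + 10 = 0 factors as (r + 5)(r + 2) = 0, so r = -5, -2.
Hence q_h = C1*exp(-5*t) + C2*exp(-2*t).
Try q_p = A*cos(3*t) + B*sin(3*t). Substituting and equating the coefficients of cos(3t) and sin(3t) gives A = -21/221, B = 1/221, so q_p = -21*cos(3*t)/221 + sin(3*t)/221.
General solution: q = -21*cos(3*t)/221 + sin(3*t)/221 + C1*exp(-5*t) + C2*exp(-2*t).
Apply the initial conditions: q(0) = -21/221 + C1 + C2 = 2 and q'(0) = 3/221 - 5*C1 - 2*C2 = -5. Solving gives C1 = 14/51, C2 = 71/39.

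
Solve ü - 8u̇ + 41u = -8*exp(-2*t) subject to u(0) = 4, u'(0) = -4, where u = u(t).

Characteristic equation r² - 8r + 41 = 0 has discriminant (-8)² - 4·(41) = -100 < 0, so r = 4 ± 5i.
Hence u_h = C1*cos(5*t)*exp(4*t) + C2*exp(4*t)*sin(5*t).
Try u_p = A*exp(-2*t). Substituting into the equation and dividing by exp(-2*t) gives A = -8/61, so u_p = -8*exp(-2*t)/61.
General solution: u = -8*exp(-2*t)/61 + C1*cos(5*t)*exp(4*t) + C2*exp(4*t)*sin(5*t).
Apply the initial conditions: u(0) = -8/61 + C1 = 4 and u'(0) = 16/61 + 4*C1 + 5*C2 = -4. Solving gives C1 = 252/61, C2 = -1268/305.

u = -8*exp(-2*t)/61 - 1268*exp(4*t)*sin(5*t)/305 + 252*cos(5*t)*exp(4*t)/61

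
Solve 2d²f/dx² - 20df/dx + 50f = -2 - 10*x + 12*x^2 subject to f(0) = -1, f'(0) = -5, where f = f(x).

Divide through by 2: f'' - 10f' + 25f = -1 - 5*x + 6*x^2.
Characteristic equation r² - 10r + 25 = 0 has discriminant (-10)² - 4·(25) = 0, so r = 5 is a repeated root.
Hence f_h = (C1 + C2*x)*exp(5*x).
For the particular solution try f_p = A0 + A1*x + A2*x^2. Substituting and matching coefficients of each power of x gives A0 = -39/625, A1 = -1/125, A2 = 6/25, so f_p = -39/625 - x/125 + 6*x^2/25.
General solution: f = -39/625 - x/125 + 6*x^2/25 + C1*exp(5*x) + C2*x*exp(5*x).
Apply the initial conditions: f(0) = -39/625 + C1 = -1 and f'(0) = -1/125 + C2 + 5*C1 = -5. Solving gives C1 = -586/625, C2 = -38/125.

f = -39/625 - 586*exp(5*x)/625 - x/125 + 6*x**2/25 - 38*x*exp(5*x)/125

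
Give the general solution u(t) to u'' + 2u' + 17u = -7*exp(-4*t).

Characteristic equation r² + 2r + 17 = 0 has discriminant (2)² - 4·(17) = -64 < 0, so r = -1 ± 4i.
Hence u_h = C1*cos(4*t)*exp(-t) + C2*exp(-t)*sin(4*t).
Try u_p = A*exp(-4*t). Substituting into the equation and dividing by exp(-4*t) gives A = -7/25, so u_p = -7*exp(-4*t)/25.

u = -7*exp(-4*t)/25 + C1*cos(4*t)*exp(-t) + C2*exp(-t)*sin(4*t)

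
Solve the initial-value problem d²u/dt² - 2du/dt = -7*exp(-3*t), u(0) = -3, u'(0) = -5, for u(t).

u = 2/3 - 16*exp(2*t)/5 - 7*exp(-3*t)/15

Characteristic equation r² - 2r = 0 factors as (r - 2)r = 0, so r = 2, 0.
Hence u_h = C1*exp(2*t) + C2.
Try u_p = A*exp(-3*t). Substituting into the equation and dividing by exp(-3*t) gives A = -7/15, so u_p = -7*exp(-3*t)/15.
General solution: u = C2 - 7*exp(-3*t)/15 + C1*exp(2*t).
Apply the initial conditions: u(0) = -7/15 + C1 + C2 = -3 and u'(0) = 7/5 + 2*C1 = -5. Solving gives C1 = -16/5, C2 = 2/3.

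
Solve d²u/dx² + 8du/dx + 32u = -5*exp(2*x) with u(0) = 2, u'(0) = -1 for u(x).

u = -5*exp(2*x)/52 + 109*cos(4*x)*exp(-4*x)/52 + 197*exp(-4*x)*sin(4*x)/104

Characteristic equation r² + 8r + 32 = 0 has discriminant (8)² - 4·(32) = -64 < 0, so r = -4 ± 4i.
Hence u_h = C1*cos(4*x)*exp(-4*x) + C2*exp(-4*x)*sin(4*x).
Try u_p = A*exp(2*x). Substituting into the equation and dividing by exp(2*x) gives A = -5/52, so u_p = -5*exp(2*x)/52.
General solution: u = -5*exp(2*x)/52 + C1*cos(4*x)*exp(-4*x) + C2*exp(-4*x)*sin(4*x).
Apply the initial conditions: u(0) = -5/52 + C1 = 2 and u'(0) = -5/26 - 4*C1 + 4*C2 = -1. Solving gives C1 = 109/52, C2 = 197/104.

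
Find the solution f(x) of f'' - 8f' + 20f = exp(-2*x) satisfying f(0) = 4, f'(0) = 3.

Characteristic equation r² - 8r + 20 = 0 has discriminant (-8)² - 4·(20) = -16 < 0, so r = 4 ± 2i.
Hence f_h = C1*cos(2*x)*exp(4*x) + C2*exp(4*x)*sin(2*x).
Try f_p = A*exp(-2*x). Substituting into the equation and dividing by exp(-2*x) gives A = 1/40, so f_p = exp(-2*x)/40.
General solution: f = exp(-2*x)/40 + C1*cos(2*x)*exp(4*x) + C2*exp(4*x)*sin(2*x).
Apply the initial conditions: f(0) = 1/40 + C1 = 4 and f'(0) = -1/20 + 2*C2 + 4*C1 = 3. Solving gives C1 = 159/40, C2 = -257/40.

f = exp(-2*x)/40 - 257*exp(4*x)*sin(2*x)/40 + 159*cos(2*x)*exp(4*x)/40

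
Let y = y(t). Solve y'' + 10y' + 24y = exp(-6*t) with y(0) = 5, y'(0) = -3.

y = -35*exp(-6*t)/4 + 55*exp(-4*t)/4 - t*exp(-6*t)/2

Characteristic equation r² + 10r + 24 = 0 factors as (r + 4)(r + 6) = 0, so r = -4, -6.
Hence y_h = C1*exp(-4*t) + C2*exp(-6*t).
Since exp(-6*t) solves the homogeneous equation (r = -6 is a root of multiplicity 1), multiply the trial by t. Try y_p = A*t*exp(-6*t). Substituting into the equation and dividing by exp(-6*t) gives A = -1/2, so y_p = -t*exp(-6*t)/2.
General solution: y = C1*exp(-4*t) + C2*exp(-6*t) - t*exp(-6*t)/2.
Apply the initial conditions: y(0) = C1 + C2 = 5 and y'(0) = -1/2 - 6*C2 - 4*C1 = -3. Solving gives C1 = 55/4, C2 = -35/4.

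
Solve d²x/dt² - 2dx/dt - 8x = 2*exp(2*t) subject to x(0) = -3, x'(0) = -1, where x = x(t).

x = -exp(4*t) - 7*exp(-2*t)/4 - exp(2*t)/4

Characteristic equation r² - 2r - 8 = 0 factors as (r - 4)(r + 2) = 0, so r = 4, -2.
Hence x_h = C1*exp(4*t) + C2*exp(-2*t).
Try x_p = A*exp(2*t). Substituting into the equation and dividing by exp(2*t) gives A = -1/4, so x_p = -exp(2*t)/4.
General solution: x = -exp(2*t)/4 + C1*exp(4*t) + C2*exp(-2*t).
Apply the initial conditions: x(0) = -1/4 + C1 + C2 = -3 and x'(0) = -1/2 - 2*C2 + 4*C1 = -1. Solving gives C1 = -1, C2 = -7/4.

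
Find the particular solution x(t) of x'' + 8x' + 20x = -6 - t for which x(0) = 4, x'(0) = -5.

Characteristic equation r² + 8r + 20 = 0 has discriminant (8)² - 4·(20) = -16 < 0, so r = -4 ± 2i.
Hence x_h = C1*cos(2*t)*exp(-4*t) + C2*exp(-4*t)*sin(2*t).
For the particular solution try x_p = A0 + A1*t. Substituting and matching coefficients of each power of t gives A0 = -7/25, A1 = -1/20, so x_p = -7/25 - t/20.
General solution: x = -7/25 - t/20 + C1*cos(2*t)*exp(-4*t) + C2*exp(-4*t)*sin(2*t).
Apply the initial conditions: x(0) = -7/25 + C1 = 4 and x'(0) = -1/20 - 4*C1 + 2*C2 = -5. Solving gives C1 = 107/25, C2 = 1217/200.

x = -7/25 - t/20 + 107*cos(2*t)*exp(-4*t)/25 + 1217*exp(-4*t)*sin(2*t)/200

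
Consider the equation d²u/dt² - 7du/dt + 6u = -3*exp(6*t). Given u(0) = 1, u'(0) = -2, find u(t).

u = -12*exp(6*t)/25 + 37*exp(t)/25 - 3*t*exp(6*t)/5

Characteristic equation r² - 7r + 6 = 0 factors as (r - 1)(r - 6) = 0, so r = 1, 6.
Hence u_h = C1*exp(t) + C2*exp(6*t).
Since exp(6*t) solves the homogeneous equation (r = 6 is a root of multiplicity 1), multiply the trial by t. Try u_p = A*t*exp(6*t). Substituting into the equation and dividing by exp(6*t) gives A = -3/5, so u_p = -3*t*exp(6*t)/5.
General solution: u = C1*exp(t) + C2*exp(6*t) - 3*t*exp(6*t)/5.
Apply the initial conditions: u(0) = C1 + C2 = 1 and u'(0) = -3/5 + C1 + 6*C2 = -2. Solving gives C1 = 37/25, C2 = -12/25.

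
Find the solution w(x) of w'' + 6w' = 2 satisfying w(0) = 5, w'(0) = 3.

w = 49/9 - 4*exp(-6*x)/9 + x/3

Characteristic equation r² + 6r = 0 factors as (r + 6)r = 0, so r = -6, 0.
Hence w_h = C1*exp(-6*x) + C2.
Since 1 solves the homogeneous equation (r = 0 is a root of multiplicity 1), multiply the trial by x. Try w_p = A*x. Substituting into the equation and dividing by 1 gives A = 1/3, so w_p = x/3.
General solution: w = C2 + x/3 + C1*exp(-6*x).
Apply the initial conditions: w(0) = C1 + C2 = 5 and w'(0) = 1/3 - 6*C1 = 3. Solving gives C1 = -4/9, C2 = 49/9.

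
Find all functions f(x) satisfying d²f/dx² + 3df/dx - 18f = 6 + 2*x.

Characteristic equation r² + 3r - 18 = 0 factors as (r + 6)(r - 3) = 0, so r = -6, 3.
Hence f_h = C1*exp(-6*x) + C2*exp(3*x).
For the particular solution try f_p = A0 + A1*x. Substituting and matching coefficients of each power of x gives A0 = -19/54, A1 = -1/9, so f_p = -19/54 - x/9.

f = -19/54 - x/9 + C1*exp(-6*x) + C2*exp(3*x)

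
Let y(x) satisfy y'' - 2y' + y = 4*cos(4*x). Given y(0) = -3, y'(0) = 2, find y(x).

Characteristic equation r² - 2r + 1 = 0 has discriminant (-2)² - 4·(1) = 0, so r = 1 is a repeated root.
Hence y_h = (C1 + C2*x)*exp(x).
Try y_p = A*cos(4*x) + B*sin(4*x). Substituting and equating the coefficients of cos(4x) and sin(4x) gives A = -60/289, B = -32/289, so y_p = -60*cos(4*x)/289 - 32*sin(4*x)/289.
General solution: y = -60*cos(4*x)/289 - 32*sin(4*x)/289 + C1*exp(x) + C2*x*exp(x).
Apply the initial conditions: y(0) = -60/289 + C1 = -3 and y'(0) = -128/289 + C1 + C2 = 2. Solving gives C1 = -807/289, C2 = 89/17.

y = -807*exp(x)/289 - 60*cos(4*x)/289 - 32*sin(4*x)/289 + 89*x*exp(x)/17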